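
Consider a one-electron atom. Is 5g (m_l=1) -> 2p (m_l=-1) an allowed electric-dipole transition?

forbidden

l: 4 → 1 (Δl = -3). Δl = ±1 fails.
Δm_l = -1 − (1) = -2. E1 requires Δm_l = 0, ±1: fails.
The transition is electric-dipole forbidden.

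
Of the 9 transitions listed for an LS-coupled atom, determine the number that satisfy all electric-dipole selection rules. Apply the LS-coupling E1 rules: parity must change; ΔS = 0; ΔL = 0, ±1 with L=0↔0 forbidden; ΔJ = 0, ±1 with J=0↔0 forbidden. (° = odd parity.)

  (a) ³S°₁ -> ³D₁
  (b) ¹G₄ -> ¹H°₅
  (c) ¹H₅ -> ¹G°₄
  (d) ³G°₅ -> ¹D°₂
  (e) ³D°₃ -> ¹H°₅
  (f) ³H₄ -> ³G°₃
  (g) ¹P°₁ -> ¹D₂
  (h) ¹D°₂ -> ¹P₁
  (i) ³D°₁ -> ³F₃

5

(a) forbidden (ΔL fails)
(b) allowed
(c) allowed
(d) forbidden (parity, ΔS, ΔL, ΔJ fail)
(e) forbidden (parity, ΔS, ΔL, ΔJ fail)
(f) allowed
(g) allowed
(h) allowed
(i) forbidden (ΔJ fails)
Total allowed: 5 of 9.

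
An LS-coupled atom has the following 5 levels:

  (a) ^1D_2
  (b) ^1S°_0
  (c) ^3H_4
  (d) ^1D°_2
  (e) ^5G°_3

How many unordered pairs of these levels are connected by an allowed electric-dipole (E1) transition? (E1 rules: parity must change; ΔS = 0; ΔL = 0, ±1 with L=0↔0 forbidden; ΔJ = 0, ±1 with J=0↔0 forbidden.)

(a)–(b): forbidden (ΔL, ΔJ).
(a)–(c): forbidden (parity, ΔS, ΔL, ΔJ).
(a)–(d): allowed.
(a)–(e): forbidden (ΔS, ΔL).
(b)–(c): forbidden (ΔS, ΔL, ΔJ).
(b)–(d): forbidden (parity, ΔL, ΔJ).
(b)–(e): forbidden (parity, ΔS, ΔL, ΔJ).
(c)–(d): forbidden (ΔS, ΔL, ΔJ).
(c)–(e): forbidden (ΔS).
(d)–(e): forbidden (parity, ΔS, ΔL).
Allowed pairs: 1 of 10.

1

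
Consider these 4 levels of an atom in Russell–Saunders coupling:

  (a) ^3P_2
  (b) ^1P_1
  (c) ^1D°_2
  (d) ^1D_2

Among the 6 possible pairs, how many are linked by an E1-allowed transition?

(a)–(b): forbidden (parity, ΔS).
(a)–(c): forbidden (ΔS).
(a)–(d): forbidden (parity, ΔS).
(b)–(c): allowed.
(b)–(d): forbidden (parity).
(c)–(d): allowed.
Allowed pairs: 2 of 6.

2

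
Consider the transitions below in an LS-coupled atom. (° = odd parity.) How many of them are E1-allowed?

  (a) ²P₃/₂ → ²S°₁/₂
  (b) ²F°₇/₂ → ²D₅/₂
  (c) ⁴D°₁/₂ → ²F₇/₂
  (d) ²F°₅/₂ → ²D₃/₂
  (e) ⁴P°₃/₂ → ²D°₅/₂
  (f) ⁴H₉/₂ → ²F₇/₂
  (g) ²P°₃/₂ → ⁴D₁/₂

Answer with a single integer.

3

(a) allowed
(b) allowed
(c) forbidden (ΔS, ΔJ fail)
(d) allowed
(e) forbidden (parity, ΔS fail)
(f) forbidden (parity, ΔS, ΔL fail)
(g) forbidden (ΔS fails)
Total allowed: 3 of 7.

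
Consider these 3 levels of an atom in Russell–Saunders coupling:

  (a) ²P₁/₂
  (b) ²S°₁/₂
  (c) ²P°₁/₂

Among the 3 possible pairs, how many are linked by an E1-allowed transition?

2

(a)–(b): allowed.
(a)–(c): allowed.
(b)–(c): forbidden (parity).
Allowed pairs: 2 of 3.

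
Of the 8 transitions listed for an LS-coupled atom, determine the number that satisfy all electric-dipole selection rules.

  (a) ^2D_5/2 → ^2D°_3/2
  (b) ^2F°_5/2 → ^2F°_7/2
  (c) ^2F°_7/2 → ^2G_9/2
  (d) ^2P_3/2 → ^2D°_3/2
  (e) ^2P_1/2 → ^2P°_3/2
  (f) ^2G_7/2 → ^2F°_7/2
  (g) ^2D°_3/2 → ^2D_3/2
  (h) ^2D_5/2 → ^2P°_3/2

7

(a) allowed
(b) forbidden (parity fails)
(c) allowed
(d) allowed
(e) allowed
(f) allowed
(g) allowed
(h) allowed
Total allowed: 7 of 8.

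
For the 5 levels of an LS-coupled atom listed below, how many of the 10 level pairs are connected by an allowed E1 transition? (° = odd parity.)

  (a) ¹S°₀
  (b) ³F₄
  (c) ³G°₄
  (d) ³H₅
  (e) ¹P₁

(a)–(b): forbidden (ΔS, ΔL, ΔJ).
(a)–(c): forbidden (parity, ΔS, ΔL, ΔJ).
(a)–(d): forbidden (ΔS, ΔL, ΔJ).
(a)–(e): allowed.
(b)–(c): allowed.
(b)–(d): forbidden (parity, ΔL).
(b)–(e): forbidden (parity, ΔS, ΔL, ΔJ).
(c)–(d): allowed.
(c)–(e): forbidden (ΔS, ΔL, ΔJ).
(d)–(e): forbidden (parity, ΔS, ΔL, ΔJ).
Allowed pairs: 3 of 10.

3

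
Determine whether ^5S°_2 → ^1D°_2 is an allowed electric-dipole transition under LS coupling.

Parity must change: odd → odd — fails.
ΔS = 0: S: 2 → 0 — fails.
ΔL = 0, ±1 (not L=0↔0): L: 0 → 2, ΔL = +2 — fails.
ΔJ = 0, ±1 (not J=0↔0): J: 2 → 2, ΔJ = +0 — ok.
Rule(s) violated: parity, ΔS, ΔL.

forbidden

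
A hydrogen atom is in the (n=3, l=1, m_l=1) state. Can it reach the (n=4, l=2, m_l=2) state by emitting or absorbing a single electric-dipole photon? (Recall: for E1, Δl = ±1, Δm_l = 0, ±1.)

Δl = 2 − 1 = +1; the E1 rule Δl = ±1 is passes.
m_l: 1 → 2 (Δm_l = +1). |Δm_l| ≤ 1 passes.
All E1 selection rules are satisfied.

allowed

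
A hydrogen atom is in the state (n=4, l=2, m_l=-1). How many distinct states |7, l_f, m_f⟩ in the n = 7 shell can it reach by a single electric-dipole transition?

5

E1 requires Δl = ±1, so l_f ∈ {1, 3}; with 0 ≤ l_f ≤ n_f−1 = 6, the allowed l_f values are {1, 3}.
For l_f = 1: m_f ∈ {m_i−1, m_i, m_i+1} ∩ [−1, 1] = {-1, 0} → 2 states.
For l_f = 3: m_f ∈ {m_i−1, m_i, m_i+1} ∩ [−3, 3] = {-2, -1, 0} → 3 states.
Total: 5.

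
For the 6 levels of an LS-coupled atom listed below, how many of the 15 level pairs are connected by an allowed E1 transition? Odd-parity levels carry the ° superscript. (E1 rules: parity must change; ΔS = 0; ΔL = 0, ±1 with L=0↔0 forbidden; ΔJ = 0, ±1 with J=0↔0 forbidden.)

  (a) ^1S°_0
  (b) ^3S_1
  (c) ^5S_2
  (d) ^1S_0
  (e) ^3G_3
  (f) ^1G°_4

(a)–(b): forbidden (ΔS, ΔL).
(a)–(c): forbidden (ΔS, ΔL, ΔJ).
(a)–(d): forbidden (ΔL, ΔJ).
(a)–(e): forbidden (ΔS, ΔL, ΔJ).
(a)–(f): forbidden (parity, ΔL, ΔJ).
(b)–(c): forbidden (parity, ΔS, ΔL).
(b)–(d): forbidden (parity, ΔS, ΔL).
(b)–(e): forbidden (parity, ΔL, ΔJ).
(b)–(f): forbidden (ΔS, ΔL, ΔJ).
(c)–(d): forbidden (parity, ΔS, ΔL, ΔJ).
(c)–(e): forbidden (parity, ΔS, ΔL).
(c)–(f): forbidden (ΔS, ΔL, ΔJ).
(d)–(e): forbidden (parity, ΔS, ΔL, ΔJ).
(d)–(f): forbidden (ΔL, ΔJ).
(e)–(f): forbidden (ΔS).
Allowed pairs: 0 of 15.

0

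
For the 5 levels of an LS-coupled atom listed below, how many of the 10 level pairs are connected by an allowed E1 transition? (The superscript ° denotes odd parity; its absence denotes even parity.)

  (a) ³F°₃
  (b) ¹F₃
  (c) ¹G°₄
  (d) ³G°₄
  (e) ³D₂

(a)–(b): forbidden (ΔS).
(a)–(c): forbidden (parity, ΔS).
(a)–(d): forbidden (parity).
(a)–(e): allowed.
(b)–(c): allowed.
(b)–(d): forbidden (ΔS).
(b)–(e): forbidden (parity, ΔS).
(c)–(d): forbidden (parity, ΔS).
(c)–(e): forbidden (ΔS, ΔL, ΔJ).
(d)–(e): forbidden (ΔL, ΔJ).
Allowed pairs: 2 of 10.

2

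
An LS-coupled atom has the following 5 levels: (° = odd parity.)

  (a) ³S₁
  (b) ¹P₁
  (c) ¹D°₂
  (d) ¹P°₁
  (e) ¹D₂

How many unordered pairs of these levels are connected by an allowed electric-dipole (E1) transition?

(a)–(b): forbidden (parity, ΔS).
(a)–(c): forbidden (ΔS, ΔL).
(a)–(d): forbidden (ΔS).
(a)–(e): forbidden (parity, ΔS, ΔL).
(b)–(c): allowed.
(b)–(d): allowed.
(b)–(e): forbidden (parity).
(c)–(d): forbidden (parity).
(c)–(e): allowed.
(d)–(e): allowed.
Allowed pairs: 4 of 10.

4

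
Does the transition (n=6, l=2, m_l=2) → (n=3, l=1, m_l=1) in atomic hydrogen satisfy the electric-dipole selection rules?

l: 2 → 1 (Δl = -1). Δl = ±1 ok.
Δm_l = 1 − (2) = -1. E1 requires Δm_l = 0, ±1: ok.
All E1 selection rules are satisfied.

allowed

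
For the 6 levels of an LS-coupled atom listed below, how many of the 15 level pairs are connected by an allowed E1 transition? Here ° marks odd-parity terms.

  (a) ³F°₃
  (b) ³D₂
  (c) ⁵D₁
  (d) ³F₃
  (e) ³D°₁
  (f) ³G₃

4

(a)–(b): allowed.
(a)–(c): forbidden (ΔS, ΔJ).
(a)–(d): allowed.
(a)–(e): forbidden (parity, ΔJ).
(a)–(f): allowed.
(b)–(c): forbidden (parity, ΔS).
(b)–(d): forbidden (parity).
(b)–(e): allowed.
(b)–(f): forbidden (parity, ΔL).
(c)–(d): forbidden (parity, ΔS, ΔJ).
(c)–(e): forbidden (ΔS).
(c)–(f): forbidden (parity, ΔS, ΔL, ΔJ).
(d)–(e): forbidden (ΔJ).
(d)–(f): forbidden (parity).
(e)–(f): forbidden (ΔL, ΔJ).
Allowed pairs: 4 of 15.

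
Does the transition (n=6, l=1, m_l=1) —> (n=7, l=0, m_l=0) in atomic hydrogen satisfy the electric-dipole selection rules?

Δl = 0 − 1 = -1; the E1 rule Δl = ±1 is satisfied.
Δm_l = 0 − (1) = -1. E1 requires Δm_l = 0, ±1: satisfied.
All E1 selection rules are satisfied.

allowed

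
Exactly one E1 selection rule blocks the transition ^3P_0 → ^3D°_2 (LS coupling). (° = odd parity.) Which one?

Initial level: S=1, L=1, J=0, parity even. Final level: S=1, L=2, J=2, parity odd.
Parity must change: even → odd — ok.
ΔJ = 0, ±1 (not J=0↔0): J: 0 → 2, ΔJ = +2 — fails.
ΔS = 0: S: 1 → 1 — ok.
ΔL = 0, ±1 (not L=0↔0): L: 1 → 2, ΔL = +1 — ok.

the ΔJ = 0, ±1 rule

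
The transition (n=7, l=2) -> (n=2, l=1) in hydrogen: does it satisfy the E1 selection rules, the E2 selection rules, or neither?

E1

Δl = 1 − 2 = -1; l_i + l_f = 3.
E1 (Δl = ±1): satisfied.
E2 (Δl = 0,±2, l_i+l_f ≥ 2): not satisfied.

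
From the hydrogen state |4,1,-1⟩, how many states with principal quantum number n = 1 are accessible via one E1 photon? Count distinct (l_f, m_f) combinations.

1

E1 requires Δl = ±1, so l_f ∈ {0, 2}; with 0 ≤ l_f ≤ n_f−1 = 0, the allowed l_f values are {0}.
For l_f = 0: m_f ∈ {m_i−1, m_i, m_i+1} ∩ [−0, 0] = {0} → 1 state.
Total: 1.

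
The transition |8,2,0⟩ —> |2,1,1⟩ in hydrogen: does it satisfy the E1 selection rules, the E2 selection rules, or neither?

Δl = 1 − 2 = -1; l_i + l_f = 3.
Δm_l = +1.
E1 (Δl = ±1, |Δm_l| ≤ 1): satisfied.
E2 (Δl = 0,±2, l_i+l_f ≥ 2, |Δm_l| ≤ 2): not satisfied.

E1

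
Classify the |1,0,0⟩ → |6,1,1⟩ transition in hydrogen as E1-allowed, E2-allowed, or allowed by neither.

E1

Δl = 1 − 0 = +1; l_i + l_f = 1.
Δm_l = +1.
E1 (Δl = ±1, |Δm_l| ≤ 1): satisfied.
E2 (Δl = 0,±2, l_i+l_f ≥ 2, |Δm_l| ≤ 2): not satisfied.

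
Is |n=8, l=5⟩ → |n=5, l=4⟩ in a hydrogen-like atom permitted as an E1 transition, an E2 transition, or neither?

Δl = 4 − 5 = -1; l_i + l_f = 9.
E1 (Δl = ±1): satisfied.
E2 (Δl = 0,±2, l_i+l_f ≥ 2): not satisfied.

E1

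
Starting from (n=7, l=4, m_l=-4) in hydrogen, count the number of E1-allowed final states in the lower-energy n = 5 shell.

E1 requires Δl = ±1, so l_f ∈ {3, 5}; with 0 ≤ l_f ≤ n_f−1 = 4, the allowed l_f values are {3}.
For l_f = 3: m_f ∈ {m_i−1, m_i, m_i+1} ∩ [−3, 3] = {-3} → 1 state.
Total: 1.

1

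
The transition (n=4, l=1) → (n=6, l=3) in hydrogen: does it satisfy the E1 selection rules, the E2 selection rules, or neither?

E2

Δl = 3 − 1 = +2; l_i + l_f = 4.
E1 (Δl = ±1): not satisfied.
E2 (Δl = 0,±2, l_i+l_f ≥ 2): satisfied.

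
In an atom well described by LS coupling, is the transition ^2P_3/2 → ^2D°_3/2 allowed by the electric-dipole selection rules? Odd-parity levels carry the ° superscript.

Initial level: S=1/2, L=1, J=3/2, parity even. Final level: S=1/2, L=2, J=3/2, parity odd.
ΔJ = 0, ±1 (not J=0↔0): J: 3/2 → 3/2, ΔJ = +0 — ok.
ΔS = 0: S: 1/2 → 1/2 — ok.
Parity must change: even → odd — ok.
ΔL = 0, ±1 (not L=0↔0): L: 1 → 2, ΔL = +1 — ok.
All four E1 rules are satisfied.

allowed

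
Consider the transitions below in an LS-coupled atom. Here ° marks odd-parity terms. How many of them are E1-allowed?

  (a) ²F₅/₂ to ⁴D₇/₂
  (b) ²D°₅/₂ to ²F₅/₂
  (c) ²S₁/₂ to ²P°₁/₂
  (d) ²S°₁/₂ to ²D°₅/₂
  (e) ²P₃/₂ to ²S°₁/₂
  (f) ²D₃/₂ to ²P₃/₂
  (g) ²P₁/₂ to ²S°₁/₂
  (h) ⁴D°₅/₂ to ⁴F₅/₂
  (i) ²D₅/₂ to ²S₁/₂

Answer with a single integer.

(a) forbidden (parity, ΔS fail)
(b) allowed
(c) allowed
(d) forbidden (parity, ΔL, ΔJ fail)
(e) allowed
(f) forbidden (parity fails)
(g) allowed
(h) allowed
(i) forbidden (parity, ΔL, ΔJ fail)
Total allowed: 5 of 9.

5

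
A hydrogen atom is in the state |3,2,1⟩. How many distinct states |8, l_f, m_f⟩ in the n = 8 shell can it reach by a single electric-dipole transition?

5

E1 requires Δl = ±1, so l_f ∈ {1, 3}; with 0 ≤ l_f ≤ n_f−1 = 7, the allowed l_f values are {1, 3}.
For l_f = 1: m_f ∈ {m_i−1, m_i, m_i+1} ∩ [−1, 1] = {0, 1} → 2 states.
For l_f = 3: m_f ∈ {m_i−1, m_i, m_i+1} ∩ [−3, 3] = {0, 1, 2} → 3 states.
Total: 5.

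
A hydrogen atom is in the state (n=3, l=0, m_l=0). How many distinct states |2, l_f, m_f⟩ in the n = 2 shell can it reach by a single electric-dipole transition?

E1 requires Δl = ±1, so l_f ∈ {-1, 1}; with 0 ≤ l_f ≤ n_f−1 = 1, the allowed l_f values are {1}.
For l_f = 1: m_f ∈ {m_i−1, m_i, m_i+1} ∩ [−1, 1] = {-1, 0, 1} → 3 states.
Total: 3.

3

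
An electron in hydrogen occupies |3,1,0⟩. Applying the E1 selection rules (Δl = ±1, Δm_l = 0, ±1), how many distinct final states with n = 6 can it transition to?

4

E1 requires Δl = ±1, so l_f ∈ {0, 2}; with 0 ≤ l_f ≤ n_f−1 = 5, the allowed l_f values are {0, 2}.
For l_f = 0: m_f ∈ {m_i−1, m_i, m_i+1} ∩ [−0, 0] = {0} → 1 state.
For l_f = 2: m_f ∈ {m_i−1, m_i, m_i+1} ∩ [−2, 2] = {-1, 0, 1} → 3 states.
Total: 4.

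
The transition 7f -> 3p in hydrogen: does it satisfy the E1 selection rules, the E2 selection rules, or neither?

E2

Δl = 1 − 3 = -2; l_i + l_f = 4.
E1 (Δl = ±1): not satisfied.
E2 (Δl = 0,±2, l_i+l_f ≥ 2): satisfied.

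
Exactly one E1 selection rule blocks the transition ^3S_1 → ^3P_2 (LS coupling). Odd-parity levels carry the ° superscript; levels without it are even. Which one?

Parity must change: even → even — fails.
ΔS = 0: S: 1 → 1 — ok.
ΔL = 0, ±1 (not L=0↔0): L: 0 → 1, ΔL = +1 — ok.
ΔJ = 0, ±1 (not J=0↔0): J: 1 → 2, ΔJ = +1 — ok.

parity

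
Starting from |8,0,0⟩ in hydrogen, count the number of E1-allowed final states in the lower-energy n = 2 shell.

3

E1 requires Δl = ±1, so l_f ∈ {-1, 1}; with 0 ≤ l_f ≤ n_f−1 = 1, the allowed l_f values are {1}.
For l_f = 1: m_f ∈ {m_i−1, m_i, m_i+1} ∩ [−1, 1] = {-1, 0, 1} → 3 states.
Total: 3.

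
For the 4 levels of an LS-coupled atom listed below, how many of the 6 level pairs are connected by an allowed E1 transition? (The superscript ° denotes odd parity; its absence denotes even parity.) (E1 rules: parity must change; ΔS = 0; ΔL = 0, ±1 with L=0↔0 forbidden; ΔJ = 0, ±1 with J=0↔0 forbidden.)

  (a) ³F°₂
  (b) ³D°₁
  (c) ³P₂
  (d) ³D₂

3

(a)–(b): forbidden (parity).
(a)–(c): forbidden (ΔL).
(a)–(d): allowed.
(b)–(c): allowed.
(b)–(d): allowed.
(c)–(d): forbidden (parity).
Allowed pairs: 3 of 6.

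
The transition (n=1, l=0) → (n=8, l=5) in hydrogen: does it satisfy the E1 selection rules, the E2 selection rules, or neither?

Δl = 5 − 0 = +5; l_i + l_f = 5.
E1 (Δl = ±1): not satisfied.
E2 (Δl = 0,±2, l_i+l_f ≥ 2): not satisfied.

neither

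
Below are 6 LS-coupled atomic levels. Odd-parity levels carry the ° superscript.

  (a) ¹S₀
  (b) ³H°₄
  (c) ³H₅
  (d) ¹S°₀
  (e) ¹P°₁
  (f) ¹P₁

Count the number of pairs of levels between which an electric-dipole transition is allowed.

(a)–(b): forbidden (ΔS, ΔL, ΔJ).
(a)–(c): forbidden (parity, ΔS, ΔL, ΔJ).
(a)–(d): forbidden (ΔL, ΔJ).
(a)–(e): allowed.
(a)–(f): forbidden (parity).
(b)–(c): allowed.
(b)–(d): forbidden (parity, ΔS, ΔL, ΔJ).
(b)–(e): forbidden (parity, ΔS, ΔL, ΔJ).
(b)–(f): forbidden (ΔS, ΔL, ΔJ).
(c)–(d): forbidden (ΔS, ΔL, ΔJ).
(c)–(e): forbidden (ΔS, ΔL, ΔJ).
(c)–(f): forbidden (parity, ΔS, ΔL, ΔJ).
(d)–(e): forbidden (parity).
(d)–(f): allowed.
(e)–(f): allowed.
Allowed pairs: 4 of 15.

4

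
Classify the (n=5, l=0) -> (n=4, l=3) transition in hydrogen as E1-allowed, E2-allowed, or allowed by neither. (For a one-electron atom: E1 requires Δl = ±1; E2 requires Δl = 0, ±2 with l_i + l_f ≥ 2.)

neither

Δl = 3 − 0 = +3; l_i + l_f = 3.
E1 (Δl = ±1): not satisfied.
E2 (Δl = 0,±2, l_i+l_f ≥ 2): not satisfied.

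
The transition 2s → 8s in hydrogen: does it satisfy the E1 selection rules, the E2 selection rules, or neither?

neither

Δl = 0 − 0 = +0; l_i + l_f = 0.
E1 (Δl = ±1): not satisfied.
E2 (Δl = 0,±2, l_i+l_f ≥ 2): not satisfied.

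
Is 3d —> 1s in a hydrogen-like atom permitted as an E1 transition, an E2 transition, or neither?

Δl = 0 − 2 = -2; l_i + l_f = 2.
E1 (Δl = ±1): not satisfied.
E2 (Δl = 0,±2, l_i+l_f ≥ 2): satisfied.

E2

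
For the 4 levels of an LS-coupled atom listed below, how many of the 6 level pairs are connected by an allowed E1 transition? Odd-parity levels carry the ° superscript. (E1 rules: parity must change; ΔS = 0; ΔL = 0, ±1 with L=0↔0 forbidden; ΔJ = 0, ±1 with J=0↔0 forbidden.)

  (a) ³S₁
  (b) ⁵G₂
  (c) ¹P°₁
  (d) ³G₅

0

(a)–(b): forbidden (parity, ΔS, ΔL).
(a)–(c): forbidden (ΔS).
(a)–(d): forbidden (parity, ΔL, ΔJ).
(b)–(c): forbidden (ΔS, ΔL).
(b)–(d): forbidden (parity, ΔS, ΔJ).
(c)–(d): forbidden (ΔS, ΔL, ΔJ).
Allowed pairs: 0 of 6.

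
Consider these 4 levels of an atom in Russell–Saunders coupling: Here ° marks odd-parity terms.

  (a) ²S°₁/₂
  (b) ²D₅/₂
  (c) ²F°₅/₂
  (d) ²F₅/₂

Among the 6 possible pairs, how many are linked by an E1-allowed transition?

2

(a)–(b): forbidden (ΔL, ΔJ).
(a)–(c): forbidden (parity, ΔL, ΔJ).
(a)–(d): forbidden (ΔL, ΔJ).
(b)–(c): allowed.
(b)–(d): forbidden (parity).
(c)–(d): allowed.
Allowed pairs: 2 of 6.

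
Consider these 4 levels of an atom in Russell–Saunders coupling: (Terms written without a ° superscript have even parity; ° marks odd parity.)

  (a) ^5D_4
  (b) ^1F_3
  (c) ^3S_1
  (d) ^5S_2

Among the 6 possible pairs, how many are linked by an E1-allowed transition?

0

(a)–(b): forbidden (parity, ΔS).
(a)–(c): forbidden (parity, ΔS, ΔL, ΔJ).
(a)–(d): forbidden (parity, ΔL, ΔJ).
(b)–(c): forbidden (parity, ΔS, ΔL, ΔJ).
(b)–(d): forbidden (parity, ΔS, ΔL).
(c)–(d): forbidden (parity, ΔS, ΔL).
Allowed pairs: 0 of 6.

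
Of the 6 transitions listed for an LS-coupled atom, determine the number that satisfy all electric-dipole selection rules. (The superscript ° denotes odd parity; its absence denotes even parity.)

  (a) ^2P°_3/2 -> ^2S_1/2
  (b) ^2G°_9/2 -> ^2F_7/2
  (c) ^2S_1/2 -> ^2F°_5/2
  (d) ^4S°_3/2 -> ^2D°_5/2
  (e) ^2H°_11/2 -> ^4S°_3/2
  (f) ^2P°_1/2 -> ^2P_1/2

3

(a) allowed
(b) allowed
(c) forbidden (ΔL, ΔJ fail)
(d) forbidden (parity, ΔS, ΔL fail)
(e) forbidden (parity, ΔS, ΔL, ΔJ fail)
(f) allowed
Total allowed: 3 of 6.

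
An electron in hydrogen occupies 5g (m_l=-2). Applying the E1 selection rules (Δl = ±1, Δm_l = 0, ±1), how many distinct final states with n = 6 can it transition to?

6

E1 requires Δl = ±1, so l_f ∈ {3, 5}; with 0 ≤ l_f ≤ n_f−1 = 5, the allowed l_f values are {3, 5}.
For l_f = 3: m_f ∈ {m_i−1, m_i, m_i+1} ∩ [−3, 3] = {-3, -2, -1} → 3 states.
For l_f = 5: m_f ∈ {m_i−1, m_i, m_i+1} ∩ [−5, 5] = {-3, -2, -1} → 3 states.
Total: 6.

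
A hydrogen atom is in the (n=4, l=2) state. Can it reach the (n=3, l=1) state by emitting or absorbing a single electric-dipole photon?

l: 2 → 1 (Δl = -1). Δl = ±1 satisfied.
All E1 selection rules are satisfied.

allowed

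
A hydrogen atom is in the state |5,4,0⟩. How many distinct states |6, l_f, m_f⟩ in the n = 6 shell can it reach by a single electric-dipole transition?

6

E1 requires Δl = ±1, so l_f ∈ {3, 5}; with 0 ≤ l_f ≤ n_f−1 = 5, the allowed l_f values are {3, 5}.
For l_f = 3: m_f ∈ {m_i−1, m_i, m_i+1} ∩ [−3, 3] = {-1, 0, 1} → 3 states.
For l_f = 5: m_f ∈ {m_i−1, m_i, m_i+1} ∩ [−5, 5] = {-1, 0, 1} → 3 states.
Total: 6.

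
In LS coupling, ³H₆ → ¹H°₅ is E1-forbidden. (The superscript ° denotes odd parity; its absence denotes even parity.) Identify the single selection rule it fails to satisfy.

Initial level: S=1, L=5, J=6, parity even. Final level: S=0, L=5, J=5, parity odd.
Parity must change: even → odd — ok.
ΔL = 0, ±1 (not L=0↔0): L: 5 → 5, ΔL = +0 — ok.
ΔS = 0: S: 1 → 0 — fails.
ΔJ = 0, ±1 (not J=0↔0): J: 6 → 5, ΔJ = -1 — ok.

the ΔS = 0 rule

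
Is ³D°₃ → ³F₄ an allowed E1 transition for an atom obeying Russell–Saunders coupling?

allowed

Reading off the term symbols: S 1→1, L 2→3, J 3→4, parity odd→even.
Parity must change: odd → even — ok.
ΔS = 0: S: 1 → 1 — ok.
ΔL = 0, ±1 (not L=0↔0): L: 2 → 3, ΔL = +1 — ok.
ΔJ = 0, ±1 (not J=0↔0): J: 3 → 4, ΔJ = +1 — ok.
All four E1 rules are satisfied.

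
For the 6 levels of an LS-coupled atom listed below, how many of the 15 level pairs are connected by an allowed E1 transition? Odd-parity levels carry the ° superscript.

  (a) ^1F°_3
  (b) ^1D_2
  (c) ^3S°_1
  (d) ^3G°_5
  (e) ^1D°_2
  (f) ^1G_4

3

(a)–(b): allowed.
(a)–(c): forbidden (parity, ΔS, ΔL, ΔJ).
(a)–(d): forbidden (parity, ΔS, ΔJ).
(a)–(e): forbidden (parity).
(a)–(f): allowed.
(b)–(c): forbidden (ΔS, ΔL).
(b)–(d): forbidden (ΔS, ΔL, ΔJ).
(b)–(e): allowed.
(b)–(f): forbidden (parity, ΔL, ΔJ).
(c)–(d): forbidden (parity, ΔL, ΔJ).
(c)–(e): forbidden (parity, ΔS, ΔL).
(c)–(f): forbidden (ΔS, ΔL, ΔJ).
(d)–(e): forbidden (parity, ΔS, ΔL, ΔJ).
(d)–(f): forbidden (ΔS).
(e)–(f): forbidden (ΔL, ΔJ).
Allowed pairs: 3 of 15.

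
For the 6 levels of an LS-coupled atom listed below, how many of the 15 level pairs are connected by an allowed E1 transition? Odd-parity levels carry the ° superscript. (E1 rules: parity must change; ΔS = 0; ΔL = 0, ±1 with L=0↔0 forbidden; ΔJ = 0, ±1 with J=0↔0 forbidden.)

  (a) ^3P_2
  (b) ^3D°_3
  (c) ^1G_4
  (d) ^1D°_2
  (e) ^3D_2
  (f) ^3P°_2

4

(a)–(b): allowed.
(a)–(c): forbidden (parity, ΔS, ΔL, ΔJ).
(a)–(d): forbidden (ΔS).
(a)–(e): forbidden (parity).
(a)–(f): allowed.
(b)–(c): forbidden (ΔS, ΔL).
(b)–(d): forbidden (parity, ΔS).
(b)–(e): allowed.
(b)–(f): forbidden (parity).
(c)–(d): forbidden (ΔL, ΔJ).
(c)–(e): forbidden (parity, ΔS, ΔL, ΔJ).
(c)–(f): forbidden (ΔS, ΔL, ΔJ).
(d)–(e): forbidden (ΔS).
(d)–(f): forbidden (parity, ΔS).
(e)–(f): allowed.
Allowed pairs: 4 of 15.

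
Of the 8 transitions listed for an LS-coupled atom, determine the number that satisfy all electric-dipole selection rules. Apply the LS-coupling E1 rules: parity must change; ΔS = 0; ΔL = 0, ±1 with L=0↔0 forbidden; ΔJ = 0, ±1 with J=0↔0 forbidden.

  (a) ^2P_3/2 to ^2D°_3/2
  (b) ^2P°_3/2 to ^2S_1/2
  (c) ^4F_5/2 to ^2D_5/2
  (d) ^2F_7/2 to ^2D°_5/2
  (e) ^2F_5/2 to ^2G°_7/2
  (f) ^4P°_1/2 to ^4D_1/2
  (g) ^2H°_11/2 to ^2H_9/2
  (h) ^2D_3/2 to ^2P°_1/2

7

(a) allowed
(b) allowed
(c) forbidden (parity, ΔS fail)
(d) allowed
(e) allowed
(f) allowed
(g) allowed
(h) allowed
Total allowed: 7 of 8.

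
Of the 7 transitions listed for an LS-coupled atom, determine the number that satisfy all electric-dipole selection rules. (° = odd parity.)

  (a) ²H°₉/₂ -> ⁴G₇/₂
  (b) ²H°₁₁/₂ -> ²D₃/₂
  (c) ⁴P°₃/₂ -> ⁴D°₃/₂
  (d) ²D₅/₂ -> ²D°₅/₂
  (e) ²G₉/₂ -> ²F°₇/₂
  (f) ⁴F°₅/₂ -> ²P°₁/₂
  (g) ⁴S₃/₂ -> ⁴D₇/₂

(a) forbidden (ΔS fails)
(b) forbidden (ΔL, ΔJ fail)
(c) forbidden (parity fails)
(d) allowed
(e) allowed
(f) forbidden (parity, ΔS, ΔL, ΔJ fail)
(g) forbidden (parity, ΔL, ΔJ fail)
Total allowed: 2 of 7.

2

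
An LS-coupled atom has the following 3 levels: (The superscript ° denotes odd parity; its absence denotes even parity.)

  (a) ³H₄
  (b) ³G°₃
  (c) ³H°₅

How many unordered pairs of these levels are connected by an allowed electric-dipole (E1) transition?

2

(a)–(b): allowed.
(a)–(c): allowed.
(b)–(c): forbidden (parity, ΔJ).
Allowed pairs: 2 of 3.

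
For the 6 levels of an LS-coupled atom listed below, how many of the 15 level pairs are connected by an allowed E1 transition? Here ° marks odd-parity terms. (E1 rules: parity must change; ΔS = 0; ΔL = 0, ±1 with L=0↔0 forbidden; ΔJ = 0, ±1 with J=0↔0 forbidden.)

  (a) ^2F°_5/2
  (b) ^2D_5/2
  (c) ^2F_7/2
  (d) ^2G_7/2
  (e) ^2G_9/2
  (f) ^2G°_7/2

6

(a)–(b): allowed.
(a)–(c): allowed.
(a)–(d): allowed.
(a)–(e): forbidden (ΔJ).
(a)–(f): forbidden (parity).
(b)–(c): forbidden (parity).
(b)–(d): forbidden (parity, ΔL).
(b)–(e): forbidden (parity, ΔL, ΔJ).
(b)–(f): forbidden (ΔL).
(c)–(d): forbidden (parity).
(c)–(e): forbidden (parity).
(c)–(f): allowed.
(d)–(e): forbidden (parity).
(d)–(f): allowed.
(e)–(f): allowed.
Allowed pairs: 6 of 15.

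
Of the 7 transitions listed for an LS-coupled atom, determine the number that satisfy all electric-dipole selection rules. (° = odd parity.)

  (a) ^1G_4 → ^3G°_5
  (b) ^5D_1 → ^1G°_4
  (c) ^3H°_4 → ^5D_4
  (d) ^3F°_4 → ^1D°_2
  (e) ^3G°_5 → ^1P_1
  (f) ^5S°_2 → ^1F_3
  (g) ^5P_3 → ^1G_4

0

(a) forbidden (ΔS fails)
(b) forbidden (ΔS, ΔL, ΔJ fail)
(c) forbidden (ΔS, ΔL fail)
(d) forbidden (parity, ΔS, ΔJ fail)
(e) forbidden (ΔS, ΔL, ΔJ fail)
(f) forbidden (ΔS, ΔL fail)
(g) forbidden (parity, ΔS, ΔL fail)
Total allowed: 0 of 7.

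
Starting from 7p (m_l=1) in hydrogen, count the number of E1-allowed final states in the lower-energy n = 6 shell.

4

E1 requires Δl = ±1, so l_f ∈ {0, 2}; with 0 ≤ l_f ≤ n_f−1 = 5, the allowed l_f values are {0, 2}.
For l_f = 0: m_f ∈ {m_i−1, m_i, m_i+1} ∩ [−0, 0] = {0} → 1 state.
For l_f = 2: m_f ∈ {m_i−1, m_i, m_i+1} ∩ [−2, 2] = {0, 1, 2} → 3 states.
Total: 4.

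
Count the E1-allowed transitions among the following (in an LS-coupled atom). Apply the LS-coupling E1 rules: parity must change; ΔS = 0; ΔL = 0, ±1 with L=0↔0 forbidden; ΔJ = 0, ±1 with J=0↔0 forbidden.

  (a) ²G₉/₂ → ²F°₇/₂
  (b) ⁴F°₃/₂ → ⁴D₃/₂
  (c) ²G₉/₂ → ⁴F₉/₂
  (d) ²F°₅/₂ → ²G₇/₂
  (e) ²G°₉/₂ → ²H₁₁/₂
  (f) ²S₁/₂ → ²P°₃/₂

5

(a) allowed
(b) allowed
(c) forbidden (parity, ΔS fail)
(d) allowed
(e) allowed
(f) allowed
Total allowed: 5 of 6.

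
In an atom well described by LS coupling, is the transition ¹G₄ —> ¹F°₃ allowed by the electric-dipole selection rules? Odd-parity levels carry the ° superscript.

allowed

Parity must change: even → odd — satisfied.
ΔS = 0: S: 0 → 0 — satisfied.
ΔL = 0, ±1 (not L=0↔0): L: 4 → 3, ΔL = -1 — satisfied.
ΔJ = 0, ±1 (not J=0↔0): J: 4 → 3, ΔJ = -1 — satisfied.
All four E1 rules are satisfied.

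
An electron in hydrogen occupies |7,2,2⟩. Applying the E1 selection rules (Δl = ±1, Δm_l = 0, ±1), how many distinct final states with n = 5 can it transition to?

4

E1 requires Δl = ±1, so l_f ∈ {1, 3}; with 0 ≤ l_f ≤ n_f−1 = 4, the allowed l_f values are {1, 3}.
For l_f = 1: m_f ∈ {m_i−1, m_i, m_i+1} ∩ [−1, 1] = {1} → 1 state.
For l_f = 3: m_f ∈ {m_i−1, m_i, m_i+1} ∩ [−3, 3] = {1, 2, 3} → 3 states.
Total: 4.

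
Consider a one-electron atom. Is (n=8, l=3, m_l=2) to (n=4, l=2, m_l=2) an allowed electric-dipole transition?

allowed

Initial l = 3, final l = 2, so Δl = -1. E1 requires Δl = ±1: satisfied.
Δm_l = 2 − (2) = +0. E1 requires Δm_l = 0, ±1: satisfied.
All E1 selection rules are satisfied.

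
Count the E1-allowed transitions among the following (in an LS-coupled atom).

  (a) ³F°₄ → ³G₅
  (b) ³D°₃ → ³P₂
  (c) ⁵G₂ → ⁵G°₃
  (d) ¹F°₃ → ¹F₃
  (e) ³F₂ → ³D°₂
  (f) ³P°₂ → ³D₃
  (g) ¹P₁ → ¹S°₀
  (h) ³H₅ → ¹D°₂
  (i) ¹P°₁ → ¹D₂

(a) allowed
(b) allowed
(c) allowed
(d) allowed
(e) allowed
(f) allowed
(g) allowed
(h) forbidden (ΔS, ΔL, ΔJ fail)
(i) allowed
Total allowed: 8 of 9.

8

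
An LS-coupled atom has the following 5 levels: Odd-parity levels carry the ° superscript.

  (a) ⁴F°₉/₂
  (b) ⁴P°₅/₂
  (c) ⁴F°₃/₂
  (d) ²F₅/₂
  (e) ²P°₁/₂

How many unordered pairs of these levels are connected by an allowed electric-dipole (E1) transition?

(a)–(b): forbidden (parity, ΔL, ΔJ).
(a)–(c): forbidden (parity, ΔJ).
(a)–(d): forbidden (ΔS, ΔJ).
(a)–(e): forbidden (parity, ΔS, ΔL, ΔJ).
(b)–(c): forbidden (parity, ΔL).
(b)–(d): forbidden (ΔS, ΔL).
(b)–(e): forbidden (parity, ΔS, ΔJ).
(c)–(d): forbidden (ΔS).
(c)–(e): forbidden (parity, ΔS, ΔL).
(d)–(e): forbidden (ΔL, ΔJ).
Allowed pairs: 0 of 10.

0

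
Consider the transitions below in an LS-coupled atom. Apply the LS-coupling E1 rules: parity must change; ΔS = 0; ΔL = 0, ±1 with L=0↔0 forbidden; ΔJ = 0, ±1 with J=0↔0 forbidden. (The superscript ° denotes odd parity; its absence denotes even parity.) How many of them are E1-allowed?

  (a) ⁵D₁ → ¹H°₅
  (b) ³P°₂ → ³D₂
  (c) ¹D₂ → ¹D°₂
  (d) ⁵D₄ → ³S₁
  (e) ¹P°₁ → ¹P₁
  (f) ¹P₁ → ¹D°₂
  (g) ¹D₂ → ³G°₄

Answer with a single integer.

4

(a) forbidden (ΔS, ΔL, ΔJ fail)
(b) allowed
(c) allowed
(d) forbidden (parity, ΔS, ΔL, ΔJ fail)
(e) allowed
(f) allowed
(g) forbidden (ΔS, ΔL, ΔJ fail)
Total allowed: 4 of 7.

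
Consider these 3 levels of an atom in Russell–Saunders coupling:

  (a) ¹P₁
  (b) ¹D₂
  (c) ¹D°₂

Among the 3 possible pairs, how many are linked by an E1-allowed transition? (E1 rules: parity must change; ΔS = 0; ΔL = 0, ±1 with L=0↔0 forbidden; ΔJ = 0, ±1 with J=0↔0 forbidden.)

2

(a)–(b): forbidden (parity).
(a)–(c): allowed.
(b)–(c): allowed.
Allowed pairs: 2 of 3.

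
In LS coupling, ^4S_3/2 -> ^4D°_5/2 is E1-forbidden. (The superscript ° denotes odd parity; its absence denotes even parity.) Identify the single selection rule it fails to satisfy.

Initial level: S=3/2, L=0, J=3/2, parity even. Final level: S=3/2, L=2, J=5/2, parity odd.
Parity must change: even → odd — passes.
ΔS = 0: S: 3/2 → 3/2 — passes.
ΔL = 0, ±1 (not L=0↔0): L: 0 → 2, ΔL = +2 — fails.
ΔJ = 0, ±1 (not J=0↔0): J: 3/2 → 5/2, ΔJ = +1 — passes.

the ΔL = 0, ±1 rule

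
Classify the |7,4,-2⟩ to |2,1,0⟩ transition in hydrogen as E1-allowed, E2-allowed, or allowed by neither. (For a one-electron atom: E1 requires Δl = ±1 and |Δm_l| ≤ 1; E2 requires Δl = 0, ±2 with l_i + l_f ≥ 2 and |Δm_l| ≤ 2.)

Δl = 1 − 4 = -3; l_i + l_f = 5.
Δm_l = +2.
E1 (Δl = ±1, |Δm_l| ≤ 1): not satisfied.
E2 (Δl = 0,±2, l_i+l_f ≥ 2, |Δm_l| ≤ 2): not satisfied.

neither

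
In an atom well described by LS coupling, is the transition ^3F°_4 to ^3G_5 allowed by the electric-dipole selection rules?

allowed

Reading off the term symbols: S 1→1, L 3→4, J 4→5, parity odd→even.
Parity must change: odd → even — passes.
ΔS = 0: S: 1 → 1 — passes.
ΔL = 0, ±1 (not L=0↔0): L: 3 → 4, ΔL = +1 — passes.
ΔJ = 0, ±1 (not J=0↔0): J: 4 → 5, ΔJ = +1 — passes.
All four E1 rules are satisfied.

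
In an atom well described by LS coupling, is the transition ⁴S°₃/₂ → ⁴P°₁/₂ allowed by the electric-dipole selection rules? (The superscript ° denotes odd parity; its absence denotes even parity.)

forbidden

Reading off the term symbols: S 3/2→3/2, L 0→1, J 3/2→1/2, parity odd→odd.
ΔL = 0, ±1 (not L=0↔0): L: 0 → 1, ΔL = +1 — satisfied.
ΔS = 0: S: 3/2 → 3/2 — satisfied.
ΔJ = 0, ±1 (not J=0↔0): J: 3/2 → 1/2, ΔJ = -1 — satisfied.
Parity must change: odd → odd — violated.
Rule(s) violated: parity.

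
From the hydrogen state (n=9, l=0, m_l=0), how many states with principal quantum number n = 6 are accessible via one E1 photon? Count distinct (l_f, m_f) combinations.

3

E1 requires Δl = ±1, so l_f ∈ {-1, 1}; with 0 ≤ l_f ≤ n_f−1 = 5, the allowed l_f values are {1}.
For l_f = 1: m_f ∈ {m_i−1, m_i, m_i+1} ∩ [−1, 1] = {-1, 0, 1} → 3 states.
Total: 3.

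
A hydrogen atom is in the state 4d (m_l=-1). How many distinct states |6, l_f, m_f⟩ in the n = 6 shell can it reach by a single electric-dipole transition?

5

E1 requires Δl = ±1, so l_f ∈ {1, 3}; with 0 ≤ l_f ≤ n_f−1 = 5, the allowed l_f values are {1, 3}.
For l_f = 1: m_f ∈ {m_i−1, m_i, m_i+1} ∩ [−1, 1] = {-1, 0} → 2 states.
For l_f = 3: m_f ∈ {m_i−1, m_i, m_i+1} ∩ [−3, 3] = {-2, -1, 0} → 3 states.
Total: 5.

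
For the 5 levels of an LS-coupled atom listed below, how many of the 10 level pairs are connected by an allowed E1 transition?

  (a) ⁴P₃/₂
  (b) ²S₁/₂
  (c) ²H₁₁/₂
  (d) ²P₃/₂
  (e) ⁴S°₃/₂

1

(a)–(b): forbidden (parity, ΔS).
(a)–(c): forbidden (parity, ΔS, ΔL, ΔJ).
(a)–(d): forbidden (parity, ΔS).
(a)–(e): allowed.
(b)–(c): forbidden (parity, ΔL, ΔJ).
(b)–(d): forbidden (parity).
(b)–(e): forbidden (ΔS, ΔL).
(c)–(d): forbidden (parity, ΔL, ΔJ).
(c)–(e): forbidden (ΔS, ΔL, ΔJ).
(d)–(e): forbidden (ΔS).
Allowed pairs: 1 of 10.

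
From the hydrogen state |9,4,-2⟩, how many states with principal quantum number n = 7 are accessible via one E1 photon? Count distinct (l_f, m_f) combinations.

E1 requires Δl = ±1, so l_f ∈ {3, 5}; with 0 ≤ l_f ≤ n_f−1 = 6, the allowed l_f values are {3, 5}.
For l_f = 3: m_f ∈ {m_i−1, m_i, m_i+1} ∩ [−3, 3] = {-3, -2, -1} → 3 states.
For l_f = 5: m_f ∈ {m_i−1, m_i, m_i+1} ∩ [−5, 5] = {-3, -2, -1} → 3 states.
Total: 6.

6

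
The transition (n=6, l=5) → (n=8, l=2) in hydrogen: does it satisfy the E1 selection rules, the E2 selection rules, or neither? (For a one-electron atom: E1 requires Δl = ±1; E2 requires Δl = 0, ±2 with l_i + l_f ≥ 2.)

Δl = 2 − 5 = -3; l_i + l_f = 7.
E1 (Δl = ±1): not satisfied.
E2 (Δl = 0,±2, l_i+l_f ≥ 2): not satisfied.

neither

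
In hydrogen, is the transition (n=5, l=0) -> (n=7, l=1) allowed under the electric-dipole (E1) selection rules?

allowed

l: 0 → 1 (Δl = +1). Δl = ±1 satisfied.
All E1 selection rules are satisfied.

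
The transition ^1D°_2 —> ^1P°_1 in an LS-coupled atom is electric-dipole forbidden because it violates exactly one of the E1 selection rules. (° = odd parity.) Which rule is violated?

parity

Initial level: S=0, L=2, J=2, parity odd. Final level: S=0, L=1, J=1, parity odd.
Parity must change: odd → odd — fails.
ΔS = 0: S: 0 → 0 — ok.
ΔL = 0, ±1 (not L=0↔0): L: 2 → 1, ΔL = -1 — ok.
ΔJ = 0, ±1 (not J=0↔0): J: 2 → 1, ΔJ = -1 — ok.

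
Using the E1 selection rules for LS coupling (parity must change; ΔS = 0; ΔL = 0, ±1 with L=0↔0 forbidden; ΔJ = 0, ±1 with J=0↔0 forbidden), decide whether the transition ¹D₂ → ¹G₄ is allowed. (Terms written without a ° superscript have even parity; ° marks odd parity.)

forbidden

Reading off the term symbols: S 0→0, L 2→4, J 2→4, parity even→even.
Parity must change: even → even — violated.
ΔS = 0: S: 0 → 0 — satisfied.
ΔL = 0, ±1 (not L=0↔0): L: 2 → 4, ΔL = +2 — violated.
ΔJ = 0, ±1 (not J=0↔0): J: 2 → 4, ΔJ = +2 — violated.
Rule(s) violated: parity, ΔL, ΔJ.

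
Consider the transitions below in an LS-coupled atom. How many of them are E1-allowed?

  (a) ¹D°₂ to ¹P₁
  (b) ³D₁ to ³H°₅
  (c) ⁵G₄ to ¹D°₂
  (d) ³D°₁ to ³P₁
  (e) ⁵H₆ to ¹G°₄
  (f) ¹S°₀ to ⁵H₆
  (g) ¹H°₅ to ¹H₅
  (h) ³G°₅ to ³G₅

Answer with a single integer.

(a) allowed
(b) forbidden (ΔL, ΔJ fail)
(c) forbidden (ΔS, ΔL, ΔJ fail)
(d) allowed
(e) forbidden (ΔS, ΔJ fail)
(f) forbidden (ΔS, ΔL, ΔJ fail)
(g) allowed
(h) allowed
Total allowed: 4 of 8.

4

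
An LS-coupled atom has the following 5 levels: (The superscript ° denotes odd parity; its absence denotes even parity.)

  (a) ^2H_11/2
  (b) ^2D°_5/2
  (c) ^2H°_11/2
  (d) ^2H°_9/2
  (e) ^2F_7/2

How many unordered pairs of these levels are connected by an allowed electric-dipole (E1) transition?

(a)–(b): forbidden (ΔL, ΔJ).
(a)–(c): allowed.
(a)–(d): allowed.
(a)–(e): forbidden (parity, ΔL, ΔJ).
(b)–(c): forbidden (parity, ΔL, ΔJ).
(b)–(d): forbidden (parity, ΔL, ΔJ).
(b)–(e): allowed.
(c)–(d): forbidden (parity).
(c)–(e): forbidden (ΔL, ΔJ).
(d)–(e): forbidden (ΔL).
Allowed pairs: 3 of 10.

3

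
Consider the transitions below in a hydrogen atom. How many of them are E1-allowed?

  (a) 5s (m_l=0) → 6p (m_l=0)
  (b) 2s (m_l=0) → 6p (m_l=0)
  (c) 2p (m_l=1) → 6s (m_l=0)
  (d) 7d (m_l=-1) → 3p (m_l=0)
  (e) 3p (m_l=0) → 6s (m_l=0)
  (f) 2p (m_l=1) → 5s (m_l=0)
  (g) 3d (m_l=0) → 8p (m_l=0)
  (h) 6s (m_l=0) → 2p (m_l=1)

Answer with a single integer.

8

(a) allowed
(b) allowed
(c) allowed
(d) allowed
(e) allowed
(f) allowed
(g) allowed
(h) allowed
Total allowed: 8 of 8.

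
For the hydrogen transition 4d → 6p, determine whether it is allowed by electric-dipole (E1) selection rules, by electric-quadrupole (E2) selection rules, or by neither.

Δl = 1 − 2 = -1; l_i + l_f = 3.
E1 (Δl = ±1): satisfied.
E2 (Δl = 0,±2, l_i+l_f ≥ 2): not satisfied.

E1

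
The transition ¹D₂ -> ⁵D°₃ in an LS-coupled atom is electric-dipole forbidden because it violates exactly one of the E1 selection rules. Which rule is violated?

Initial level: S=0, L=2, J=2, parity even. Final level: S=2, L=2, J=3, parity odd.
Parity must change: even → odd — satisfied.
ΔL = 0, ±1 (not L=0↔0): L: 2 → 2, ΔL = +0 — satisfied.
ΔS = 0: S: 0 → 2 — violated.
ΔJ = 0, ±1 (not J=0↔0): J: 2 → 3, ΔJ = +1 — satisfied.

the ΔS = 0 rule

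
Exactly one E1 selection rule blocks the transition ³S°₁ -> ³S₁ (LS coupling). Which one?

the L=0 ↔ L=0 exclusion

Initial level: S=1, L=0, J=1, parity odd. Final level: S=1, L=0, J=1, parity even.
Parity must change: odd → even — ok.
ΔS = 0: S: 1 → 1 — ok.
ΔL = 0, ±1 (not L=0↔0): L: 0 → 0, ΔL = +0 — fails.
ΔJ = 0, ±1 (not J=0↔0): J: 1 → 1, ΔJ = +0 — ok.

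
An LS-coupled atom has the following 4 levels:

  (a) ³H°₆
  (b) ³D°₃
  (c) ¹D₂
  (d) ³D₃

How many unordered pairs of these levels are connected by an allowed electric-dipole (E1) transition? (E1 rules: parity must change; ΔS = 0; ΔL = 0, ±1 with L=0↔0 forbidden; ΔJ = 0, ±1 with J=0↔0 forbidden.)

1

(a)–(b): forbidden (parity, ΔL, ΔJ).
(a)–(c): forbidden (ΔS, ΔL, ΔJ).
(a)–(d): forbidden (ΔL, ΔJ).
(b)–(c): forbidden (ΔS).
(b)–(d): allowed.
(c)–(d): forbidden (parity, ΔS).
Allowed pairs: 1 of 6.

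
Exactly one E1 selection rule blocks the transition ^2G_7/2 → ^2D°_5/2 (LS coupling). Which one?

the ΔL = 0, ±1 rule

Initial level: S=1/2, L=4, J=7/2, parity even. Final level: S=1/2, L=2, J=5/2, parity odd.
Parity must change: even → odd — ok.
ΔS = 0: S: 1/2 → 1/2 — ok.
ΔL = 0, ±1 (not L=0↔0): L: 4 → 2, ΔL = -2 — fails.
ΔJ = 0, ±1 (not J=0↔0): J: 7/2 → 5/2, ΔJ = -1 — ok.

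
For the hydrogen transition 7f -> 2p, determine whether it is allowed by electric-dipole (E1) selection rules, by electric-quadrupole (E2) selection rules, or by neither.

Δl = 1 − 3 = -2; l_i + l_f = 4.
E1 (Δl = ±1): not satisfied.
E2 (Δl = 0,±2, l_i+l_f ≥ 2): satisfied.

E2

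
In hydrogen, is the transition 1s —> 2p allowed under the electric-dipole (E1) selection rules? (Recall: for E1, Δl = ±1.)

allowed

Δl = 1 − 0 = +1; the E1 rule Δl = ±1 is ok.
All E1 selection rules are satisfied.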